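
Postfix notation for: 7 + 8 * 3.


* has higher precedence, evaluate 8*3 first
Postfix: 7 8 3 * +


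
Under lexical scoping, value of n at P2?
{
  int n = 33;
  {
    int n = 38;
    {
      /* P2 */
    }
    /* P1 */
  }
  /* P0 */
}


P2's block does not declare n; resolves to the enclosing declaration at depth 1
n = 38


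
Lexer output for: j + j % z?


Scan left to right, longest-match per lexeme
Tokens: ID(j), OP(+), ID(j), OP(%), ID(z)


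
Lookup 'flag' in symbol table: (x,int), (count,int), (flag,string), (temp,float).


Lookup 'flag' → type string


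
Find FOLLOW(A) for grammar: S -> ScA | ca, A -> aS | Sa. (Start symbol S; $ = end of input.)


$ ∈ FOLLOW(S). For each A -> αBβ: add FIRST(β)\{ε} to FOLLOW(B); if β nullable, add FOLLOW(A).
FOLLOW(A) = {$, a, c}


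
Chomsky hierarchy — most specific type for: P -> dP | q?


Right-linear: every RHS is a terminal or a terminal followed by one nonterminal
Classification: Type 3 (Regular)


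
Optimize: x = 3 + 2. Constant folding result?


3 + 2 = 5 at compile time
Optimized: x = 5


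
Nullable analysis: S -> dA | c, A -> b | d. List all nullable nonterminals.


A nonterminal is nullable iff some alternative derives ε (directly, or every symbol in it is nullable)
Nullable: {}


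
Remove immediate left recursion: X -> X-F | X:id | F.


Left-recursive alternatives: X-F, X:id; non-recursive: F
Introduce X': X -> FX', X' -> -FX' | :idX' | ε


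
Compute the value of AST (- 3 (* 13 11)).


Evaluate inner: (* 13 11) = 143
Evaluate root: (- 3 143) = -140
Result: -140


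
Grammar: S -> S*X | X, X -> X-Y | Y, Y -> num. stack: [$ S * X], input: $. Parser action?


handle 'S*X' on top; lookahead ∈ FOLLOW(S) = {*, $}
Action: reduce (S -> S*X)


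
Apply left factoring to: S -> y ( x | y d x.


Common prefix: 'y'
Factored: S -> y S', S' -> ( x | d x


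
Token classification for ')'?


Pattern: delimiter/punctuation
Type: PUNCTUATION


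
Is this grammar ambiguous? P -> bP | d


right-linear, alternatives start with distinct terminals 'b' vs 'd': unique leftmost derivation
Unambiguous


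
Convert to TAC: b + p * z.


Break into single-operator statements:
t1 = p * z
t2 = b + t1


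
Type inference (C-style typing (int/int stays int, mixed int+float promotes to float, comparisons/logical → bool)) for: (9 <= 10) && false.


Operand types: bool && bool
Rule: logical operators take bool operands and yield bool
Result type: bool


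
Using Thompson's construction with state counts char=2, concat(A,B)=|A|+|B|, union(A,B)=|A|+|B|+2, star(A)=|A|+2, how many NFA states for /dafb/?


Syntax tree has 4 char leaf(s), 0 union(s), 0 star(s)
chars contribute 4×2 = 8; each union adds +2; each star adds +2
Total: 8 + 0 + 0 = 8 states


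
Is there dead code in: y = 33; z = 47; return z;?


y is assigned but never read
Dead: 'y = 33'


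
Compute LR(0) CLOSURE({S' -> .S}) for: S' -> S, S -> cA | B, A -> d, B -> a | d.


Start: S' -> .S
For each item with dot before a nonterminal B, add B -> .γ for every B-production
Closure: [S' -> .S, S -> .cA, S -> .B, B -> .a, B -> .d]


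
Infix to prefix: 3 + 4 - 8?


left-to-right (same/higher precedence on left): tree is (- (+ 3 4) 8)
Prefix: - + 3 4 8


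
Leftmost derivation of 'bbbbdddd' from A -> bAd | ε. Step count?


Derivation: A => bAd => bbAdd => bbbAddd => bbbbAdddd => bbbbdddd
Steps: 5


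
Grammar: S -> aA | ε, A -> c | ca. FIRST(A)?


Per alternative of A: FIRST(c) = {c}; FIRST(ca) = {c}
FIRST(A) = {c}


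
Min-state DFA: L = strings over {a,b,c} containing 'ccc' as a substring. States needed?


KMP-style automaton: 3 progress states + 1 absorbing accept = 4
Minimal DFA: 4 states


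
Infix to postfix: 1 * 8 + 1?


Left to right (same or higher precedence on left)
Postfix: 1 8 * 1 +


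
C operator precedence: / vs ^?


'/' is multiplicative (level 10); '^' is bitwise XOR (level 4)
Higher level binds tighter
'/' has higher precedence than '^'


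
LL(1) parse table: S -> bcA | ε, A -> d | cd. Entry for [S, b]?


For [S, b]: 'b' ∈ FIRST(bcA)
Entry: S -> bcA


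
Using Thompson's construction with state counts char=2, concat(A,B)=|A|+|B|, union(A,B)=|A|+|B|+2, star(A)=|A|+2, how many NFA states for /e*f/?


Syntax tree has 2 char leaf(s), 0 union(s), 1 star(s)
chars contribute 2×2 = 4; each union adds +2; each star adds +2
Total: 4 + 0 + 2 = 6 states


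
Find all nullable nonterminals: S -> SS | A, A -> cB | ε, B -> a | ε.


A nonterminal is nullable iff some alternative derives ε (directly, or every symbol in it is nullable)
Nullable: {A, B, S}


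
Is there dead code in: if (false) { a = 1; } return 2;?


condition is constant false, so the whole block is unreachable
Dead: 'if (false) { a = 1; }'


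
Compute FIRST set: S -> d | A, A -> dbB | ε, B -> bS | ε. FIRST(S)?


Per alternative of S: FIRST(d) = {d}; FIRST(A) = {d, ε}
FIRST(S) = {d, ε}


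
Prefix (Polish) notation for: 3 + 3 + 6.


left-to-right (same/higher precedence on left): tree is (+ (+ 3 3) 6)
Prefix: + + 3 3 6


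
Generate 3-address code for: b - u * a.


Break into single-operator statements:
t1 = u * a
t2 = b - t1


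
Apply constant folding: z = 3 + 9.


3 + 9 = 12 at compile time
Optimized: z = 12


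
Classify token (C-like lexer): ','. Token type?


Pattern: delimiter/punctuation
Type: PUNCTUATION


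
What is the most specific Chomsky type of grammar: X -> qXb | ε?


Single nonterminal LHS, but q^n b^n is not regular
Classification: Type 2 (Context-Free)


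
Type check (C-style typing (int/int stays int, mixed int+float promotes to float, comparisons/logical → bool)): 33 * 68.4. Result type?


Operand types: int * float
Rule: mixed int/float promotes to float; int/int stays int
Result type: float


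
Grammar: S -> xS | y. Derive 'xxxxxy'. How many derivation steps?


Derivation: S => xS => xxS => xxxS => xxxxS => xxxxxS => xxxxxy
Steps: 6


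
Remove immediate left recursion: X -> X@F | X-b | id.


Left-recursive alternatives: X@F, X-b; non-recursive: id
Introduce X': X -> idX', X' -> @FX' | -bX' | ε


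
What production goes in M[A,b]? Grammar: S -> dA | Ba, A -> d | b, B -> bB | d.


For [A, b]: 'b' ∈ FIRST(b)
Entry: A -> b


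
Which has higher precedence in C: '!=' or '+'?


'+' is additive (level 9); '!=' is equality (level 6)
Higher level binds tighter
'+' has higher precedence than '!='


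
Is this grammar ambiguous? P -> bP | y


right-linear, alternatives start with distinct terminals 'b' vs 'y': unique leftmost derivation
Unambiguous


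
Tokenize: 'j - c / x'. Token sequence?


Scan left to right, longest-match per lexeme
Tokens: ID(j), OP(-), ID(c), OP(/), ID(x)


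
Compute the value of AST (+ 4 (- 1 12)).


Evaluate inner: (- 1 12) = -11
Evaluate root: (+ 4 -11) = -7
Result: -7


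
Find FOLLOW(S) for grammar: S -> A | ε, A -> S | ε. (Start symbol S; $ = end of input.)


$ ∈ FOLLOW(S). For each A -> αBβ: add FIRST(β)\{ε} to FOLLOW(B); if β nullable, add FOLLOW(A).
FOLLOW(S) = {$}


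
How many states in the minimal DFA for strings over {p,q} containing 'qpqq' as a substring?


KMP-style automaton: 4 progress states + 1 absorbing accept = 5
Minimal DFA: 5 states


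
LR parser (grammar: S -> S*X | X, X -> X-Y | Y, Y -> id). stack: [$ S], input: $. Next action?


start symbol S on stack, input exhausted
Action: accept


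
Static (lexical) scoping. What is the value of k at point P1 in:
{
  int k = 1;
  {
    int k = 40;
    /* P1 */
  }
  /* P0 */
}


k declared in the same block as P1
k = 40


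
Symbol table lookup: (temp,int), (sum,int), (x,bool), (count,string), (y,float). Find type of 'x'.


Lookup 'x' → type bool


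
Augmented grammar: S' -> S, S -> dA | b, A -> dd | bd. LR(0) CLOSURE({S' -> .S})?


Start: S' -> .S
For each item with dot before a nonterminal B, add B -> .γ for every B-production
Closure: [S' -> .S, S -> .dA, S -> .b]


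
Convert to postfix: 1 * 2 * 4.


Left to right (same or higher precedence on left)
Postfix: 1 2 * 4 *


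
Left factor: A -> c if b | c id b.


Common prefix: 'c'
Factored: A -> c A', A' -> if b | id b


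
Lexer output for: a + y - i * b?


Scan left to right, longest-match per lexeme
Tokens: ID(a), OP(+), ID(y), OP(-), ID(i), OP(*), ID(b)


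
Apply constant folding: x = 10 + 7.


10 + 7 = 17 at compile time
Optimized: x = 17


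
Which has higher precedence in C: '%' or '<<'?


'%' is multiplicative (level 10); '<<' is shift (level 8)
Higher level binds tighter
'%' has higher precedence than '<<'


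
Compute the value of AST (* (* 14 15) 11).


Evaluate inner: (* 14 15) = 210
Evaluate root: (* 210 11) = 2310
Result: 2310


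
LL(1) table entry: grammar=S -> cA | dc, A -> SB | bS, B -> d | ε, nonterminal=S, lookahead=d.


For [S, d]: 'd' ∈ FIRST(dc)
Entry: S -> dc


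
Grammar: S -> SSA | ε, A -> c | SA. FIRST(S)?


Per alternative of S: FIRST(SSA) = {c}; FIRST(ε) = {ε}
FIRST(S) = {c, ε}


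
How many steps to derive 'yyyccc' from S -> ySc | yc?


Derivation: S => ySc => yyScc => yyyccc
Steps: 3


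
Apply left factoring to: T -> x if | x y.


Common prefix: 'x'
Factored: T -> x T', T' -> if | y


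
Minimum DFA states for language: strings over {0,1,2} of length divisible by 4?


Track length mod 4: states 0..3, accept at 0
Minimal DFA: 4 states


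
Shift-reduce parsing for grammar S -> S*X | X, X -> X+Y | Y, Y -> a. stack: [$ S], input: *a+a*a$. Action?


shift '*' to continue S -> S*X
Action: shift


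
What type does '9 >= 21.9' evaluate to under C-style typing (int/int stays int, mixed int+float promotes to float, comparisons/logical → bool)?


Operand types: int >= float
Rule: comparison yields bool
Result type: bool


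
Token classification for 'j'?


Pattern: letter/underscore followed by alphanumerics, not a keyword
Type: IDENTIFIER


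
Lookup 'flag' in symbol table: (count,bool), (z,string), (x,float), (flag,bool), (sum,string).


Lookup 'flag' → type bool


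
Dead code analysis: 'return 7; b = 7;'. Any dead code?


statement follows a return and is unreachable
Dead: 'b = 7'


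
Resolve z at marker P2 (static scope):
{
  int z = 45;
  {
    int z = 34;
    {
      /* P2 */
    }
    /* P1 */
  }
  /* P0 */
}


P2's block does not declare z; resolves to the enclosing declaration at depth 1
z = 34


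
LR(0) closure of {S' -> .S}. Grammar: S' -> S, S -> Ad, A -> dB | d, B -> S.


Start: S' -> .S
For each item with dot before a nonterminal B, add B -> .γ for every B-production
Closure: [S' -> .S, S -> .Ad, A -> .dB, A -> .d]


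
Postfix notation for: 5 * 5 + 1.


Left to right (same or higher precedence on left)
Postfix: 5 5 * 1 +


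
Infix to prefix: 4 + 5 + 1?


left-to-right (same/higher precedence on left): tree is (+ (+ 4 5) 1)
Prefix: + + 4 5 1


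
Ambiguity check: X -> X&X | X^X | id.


'id&id^id' has two parse trees (no precedence encoded between & and ^)
Ambiguous


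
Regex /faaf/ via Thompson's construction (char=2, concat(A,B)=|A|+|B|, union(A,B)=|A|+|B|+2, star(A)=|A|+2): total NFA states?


Syntax tree has 4 char leaf(s), 0 union(s), 0 star(s)
chars contribute 4×2 = 8; each union adds +2; each star adds +2
Total: 8 + 0 + 0 = 8 states


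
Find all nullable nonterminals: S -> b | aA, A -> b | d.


A nonterminal is nullable iff some alternative derives ε (directly, or every symbol in it is nullable)
Nullable: {}


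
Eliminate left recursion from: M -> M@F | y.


Left-recursive alternatives: M@F; non-recursive: y
Introduce M': M -> yM', M' -> @FM' | ε


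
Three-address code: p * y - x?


Break into single-operator statements:
t1 = p * y
t2 = t1 - x


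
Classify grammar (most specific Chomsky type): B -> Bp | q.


Left-linear: every RHS is a terminal or one nonterminal followed by a terminal
Classification: Type 3 (Regular)


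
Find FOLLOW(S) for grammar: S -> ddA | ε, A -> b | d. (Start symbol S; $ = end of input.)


$ ∈ FOLLOW(S). For each A -> αBβ: add FIRST(β)\{ε} to FOLLOW(B); if β nullable, add FOLLOW(A).
FOLLOW(S) = {$}


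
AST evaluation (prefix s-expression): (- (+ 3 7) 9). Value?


Evaluate inner: (+ 3 7) = 10
Evaluate root: (- 10 9) = 1
Result: 1


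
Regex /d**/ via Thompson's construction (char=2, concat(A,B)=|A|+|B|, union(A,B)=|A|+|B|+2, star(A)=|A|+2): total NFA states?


Syntax tree has 1 char leaf(s), 0 union(s), 2 star(s)
chars contribute 1×2 = 2; each union adds +2; each star adds +2
Total: 2 + 0 + 4 = 6 states


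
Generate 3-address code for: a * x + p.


Break into single-operator statements:
t1 = a * x
t2 = t1 + p


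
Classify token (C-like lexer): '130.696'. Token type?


Pattern: digits with a decimal point
Type: FLOAT_LITERAL


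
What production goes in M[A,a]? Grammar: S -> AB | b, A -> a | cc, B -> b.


For [A, a]: 'a' ∈ FIRST(a)
Entry: A -> a


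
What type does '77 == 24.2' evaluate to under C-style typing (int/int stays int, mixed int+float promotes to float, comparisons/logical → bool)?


Operand types: int == float
Rule: comparison yields bool
Result type: bool


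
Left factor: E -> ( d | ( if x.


Common prefix: '('
Factored: E -> ( E', E' -> d | if x


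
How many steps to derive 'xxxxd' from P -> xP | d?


Derivation: P => xP => xxP => xxxP => xxxxP => xxxxd
Steps: 5


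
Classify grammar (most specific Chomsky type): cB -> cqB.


LHS has context (more than one symbol) and |LHS| ≤ |RHS|
Classification: Type 1 (Context-Sensitive)


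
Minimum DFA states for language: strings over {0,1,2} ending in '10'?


Track the longest suffix of input matching a prefix of '10': 3 classes (prefixes of length 0..2)
Minimal DFA: 3 states


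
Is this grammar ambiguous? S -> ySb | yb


balanced y^n…b^n: each string has a unique parse
Unambiguous


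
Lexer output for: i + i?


Scan left to right, longest-match per lexeme
Tokens: ID(i), OP(+), ID(i)


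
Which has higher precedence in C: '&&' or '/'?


'/' is multiplicative (level 10); '&&' is logical AND (level 2)
Higher level binds tighter
'/' has higher precedence than '&&'


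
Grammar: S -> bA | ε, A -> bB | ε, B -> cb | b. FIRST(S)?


Per alternative of S: FIRST(bA) = {b}; FIRST(ε) = {ε}
FIRST(S) = {b, ε}


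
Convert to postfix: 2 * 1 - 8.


Left to right (same or higher precedence on left)
Postfix: 2 1 * 8 -


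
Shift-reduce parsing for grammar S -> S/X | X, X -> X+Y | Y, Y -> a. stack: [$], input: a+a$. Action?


no handle on stack; shift 'a'
Action: shift


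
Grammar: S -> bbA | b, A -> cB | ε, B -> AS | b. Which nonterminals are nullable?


A nonterminal is nullable iff some alternative derives ε (directly, or every symbol in it is nullable)
Nullable: {A}


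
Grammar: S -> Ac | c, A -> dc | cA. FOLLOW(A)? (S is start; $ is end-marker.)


$ ∈ FOLLOW(S). For each A -> αBβ: add FIRST(β)\{ε} to FOLLOW(B); if β nullable, add FOLLOW(A).
FOLLOW(A) = {c}


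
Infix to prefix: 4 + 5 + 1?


left-to-right (same/higher precedence on left): tree is (+ (+ 4 5) 1)
Prefix: + + 4 5 1


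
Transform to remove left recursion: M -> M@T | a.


Left-recursive alternatives: M@T; non-recursive: a
Introduce M': M -> aM', M' -> @TM' | ε


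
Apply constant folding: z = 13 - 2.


13 - 2 = 11 at compile time
Optimized: z = 11


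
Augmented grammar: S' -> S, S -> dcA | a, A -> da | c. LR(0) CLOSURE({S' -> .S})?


Start: S' -> .S
For each item with dot before a nonterminal B, add B -> .γ for every B-production
Closure: [S' -> .S, S -> .dcA, S -> .a]


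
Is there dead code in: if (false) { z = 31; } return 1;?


condition is constant false, so the whole block is unreachable
Dead: 'if (false) { z = 31; }'


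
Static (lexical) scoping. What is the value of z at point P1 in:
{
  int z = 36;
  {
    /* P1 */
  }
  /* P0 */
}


P1's block does not declare z; resolves to the enclosing declaration at depth 0
z = 36


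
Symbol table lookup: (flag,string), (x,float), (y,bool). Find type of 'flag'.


Lookup 'flag' → type string


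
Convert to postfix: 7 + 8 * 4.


* has higher precedence, evaluate 8*4 first
Postfix: 7 8 4 * +


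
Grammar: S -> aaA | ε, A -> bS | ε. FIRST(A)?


Per alternative of A: FIRST(bS) = {b}; FIRST(ε) = {ε}
FIRST(A) = {b, ε}


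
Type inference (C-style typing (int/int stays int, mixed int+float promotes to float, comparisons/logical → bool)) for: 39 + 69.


Operand types: int + int
Rule: mixed int/float promotes to float; int/int stays int
Result type: int


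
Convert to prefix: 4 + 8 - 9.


left-to-right (same/higher precedence on left): tree is (- (+ 4 8) 9)
Prefix: - + 4 8 9


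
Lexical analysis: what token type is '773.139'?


Pattern: digits with a decimal point
Type: FLOAT_LITERAL


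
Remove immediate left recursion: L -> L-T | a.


Left-recursive alternatives: L-T; non-recursive: a
Introduce L': L -> aL', L' -> -TL' | ε


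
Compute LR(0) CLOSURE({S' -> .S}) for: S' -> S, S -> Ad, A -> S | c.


Start: S' -> .S
For each item with dot before a nonterminal B, add B -> .γ for every B-production
Closure: [S' -> .S, S -> .Ad, A -> .S, A -> .c]


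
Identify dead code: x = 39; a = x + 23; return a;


x is read by a's definition; a is returned
No dead code


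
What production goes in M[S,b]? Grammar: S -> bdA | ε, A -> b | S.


For [S, b]: 'b' ∈ FIRST(bdA)
Entry: S -> bdA


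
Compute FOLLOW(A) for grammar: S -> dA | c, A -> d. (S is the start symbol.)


$ ∈ FOLLOW(S). For each A -> αBβ: add FIRST(β)\{ε} to FOLLOW(B); if β nullable, add FOLLOW(A).
FOLLOW(A) = {$}


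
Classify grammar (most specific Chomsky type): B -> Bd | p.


Left-linear: every RHS is a terminal or one nonterminal followed by a terminal
Classification: Type 3 (Regular)


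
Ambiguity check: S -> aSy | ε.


balanced a^n…y^n: each string has a unique parse
Unambiguous


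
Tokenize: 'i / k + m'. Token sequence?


Scan left to right, longest-match per lexeme
Tokens: ID(i), OP(/), ID(k), OP(+), ID(m)


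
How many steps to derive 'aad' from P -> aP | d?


Derivation: P => aP => aaP => aad
Steps: 3


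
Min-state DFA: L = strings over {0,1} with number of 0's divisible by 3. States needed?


Track (count of 0) mod 3: states 0..2, accept at 0
Minimal DFA: 3 states


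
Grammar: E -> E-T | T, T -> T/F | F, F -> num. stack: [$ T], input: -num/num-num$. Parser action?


lookahead ∉ {/} so T won't extend; reduce E -> T
Action: reduce (E -> T)


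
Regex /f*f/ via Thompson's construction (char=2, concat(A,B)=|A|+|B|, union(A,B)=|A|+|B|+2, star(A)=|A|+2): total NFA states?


Syntax tree has 2 char leaf(s), 0 union(s), 1 star(s)
chars contribute 2×2 = 4; each union adds +2; each star adds +2
Total: 4 + 0 + 2 = 6 states


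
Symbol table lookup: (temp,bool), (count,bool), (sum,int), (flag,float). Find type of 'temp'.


Lookup 'temp' → type bool


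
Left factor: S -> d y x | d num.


Common prefix: 'd'
Factored: S -> d S', S' -> y x | num


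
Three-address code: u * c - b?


Break into single-operator statements:
t1 = u * c
t2 = t1 - b


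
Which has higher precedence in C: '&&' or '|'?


'|' is bitwise OR (level 3); '&&' is logical AND (level 2)
Higher level binds tighter
'|' has higher precedence than '&&'


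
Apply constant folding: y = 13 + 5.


13 + 5 = 18 at compile time
Optimized: y = 18


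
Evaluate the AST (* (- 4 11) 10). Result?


Evaluate inner: (- 4 11) = -7
Evaluate root: (* -7 10) = -70
Result: -70


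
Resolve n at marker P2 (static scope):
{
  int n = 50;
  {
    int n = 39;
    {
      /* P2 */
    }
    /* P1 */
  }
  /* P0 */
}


P2's block does not declare n; resolves to the enclosing declaration at depth 1
n = 39


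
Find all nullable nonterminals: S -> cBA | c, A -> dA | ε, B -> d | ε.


A nonterminal is nullable iff some alternative derives ε (directly, or every symbol in it is nullable)
Nullable: {A, B}


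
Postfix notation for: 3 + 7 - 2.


Left to right (same or higher precedence on left)
Postfix: 3 7 + 2 -


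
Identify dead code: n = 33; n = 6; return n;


first assignment to n is overwritten before any read
Dead: 'n = 33'


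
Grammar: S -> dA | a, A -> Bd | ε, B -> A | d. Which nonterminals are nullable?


A nonterminal is nullable iff some alternative derives ε (directly, or every symbol in it is nullable)
Nullable: {A, B}


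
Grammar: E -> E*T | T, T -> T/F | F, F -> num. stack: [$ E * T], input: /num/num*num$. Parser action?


'/' can extend T; shift to build T -> T/F
Action: shift


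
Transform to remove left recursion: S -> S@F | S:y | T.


Left-recursive alternatives: S@F, S:y; non-recursive: T
Introduce S': S -> TS', S' -> @FS' | :yS' | ε


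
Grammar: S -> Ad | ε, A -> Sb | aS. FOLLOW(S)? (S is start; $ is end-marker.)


$ ∈ FOLLOW(S). For each A -> αBβ: add FIRST(β)\{ε} to FOLLOW(B); if β nullable, add FOLLOW(A).
FOLLOW(S) = {$, b, d}


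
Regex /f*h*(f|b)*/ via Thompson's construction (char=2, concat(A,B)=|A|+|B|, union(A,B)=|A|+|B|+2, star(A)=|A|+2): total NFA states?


Syntax tree has 4 char leaf(s), 1 union(s), 3 star(s)
chars contribute 4×2 = 8; each union adds +2; each star adds +2
Total: 8 + 2 + 6 = 16 states


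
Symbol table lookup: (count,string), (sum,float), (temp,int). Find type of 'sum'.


Lookup 'sum' → type float


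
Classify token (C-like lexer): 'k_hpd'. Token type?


Pattern: letter/underscore followed by alphanumerics, not a keyword
Type: IDENTIFIER


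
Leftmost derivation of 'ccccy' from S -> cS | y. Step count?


Derivation: S => cS => ccS => cccS => ccccS => ccccy
Steps: 5


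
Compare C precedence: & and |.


'&' is bitwise AND (level 5); '|' is bitwise OR (level 3)
Higher level binds tighter
'&' has higher precedence than '|'


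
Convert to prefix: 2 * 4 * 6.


left-to-right (same/higher precedence on left): tree is (* (* 2 4) 6)
Prefix: * * 2 4 6


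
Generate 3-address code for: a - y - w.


Break into single-operator statements:
t1 = a - y
t2 = t1 - w


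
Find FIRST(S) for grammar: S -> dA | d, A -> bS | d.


Per alternative of S: FIRST(dA) = {d}; FIRST(d) = {d}
FIRST(S) = {d}


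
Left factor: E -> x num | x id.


Common prefix: 'x'
Factored: E -> x E', E' -> num | id


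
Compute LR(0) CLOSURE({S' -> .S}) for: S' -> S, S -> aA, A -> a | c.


Start: S' -> .S
For each item with dot before a nonterminal B, add B -> .γ for every B-production
Closure: [S' -> .S, S -> .aA]


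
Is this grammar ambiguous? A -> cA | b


right-linear, alternatives start with distinct terminals 'c' vs 'b': unique leftmost derivation
Unambiguous


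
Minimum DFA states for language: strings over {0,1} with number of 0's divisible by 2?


Track (count of 0) mod 2: states 0..1, accept at 0
Minimal DFA: 2 states


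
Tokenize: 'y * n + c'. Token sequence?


Scan left to right, longest-match per lexeme
Tokens: ID(y), OP(*), ID(n), OP(+), ID(c)


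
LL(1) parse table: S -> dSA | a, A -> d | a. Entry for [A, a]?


For [A, a]: 'a' ∈ FIRST(a)
Entry: A -> a


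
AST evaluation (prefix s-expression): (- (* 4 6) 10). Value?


Evaluate inner: (* 4 6) = 24
Evaluate root: (- 24 10) = 14
Result: 14


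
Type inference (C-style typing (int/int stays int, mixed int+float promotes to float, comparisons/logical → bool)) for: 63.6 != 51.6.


Operand types: float != float
Rule: comparison yields bool
Result type: bool


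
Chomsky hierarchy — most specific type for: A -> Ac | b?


Left-linear: every RHS is a terminal or one nonterminal followed by a terminal
Classification: Type 3 (Regular)


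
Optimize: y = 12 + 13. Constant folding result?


12 + 13 = 25 at compile time
Optimized: y = 25


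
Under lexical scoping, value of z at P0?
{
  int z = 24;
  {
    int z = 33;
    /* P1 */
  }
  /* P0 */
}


z declared in the same block as P0
z = 24


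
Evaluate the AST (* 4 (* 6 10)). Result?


Evaluate inner: (* 6 10) = 60
Evaluate root: (* 4 60) = 240
Result: 240


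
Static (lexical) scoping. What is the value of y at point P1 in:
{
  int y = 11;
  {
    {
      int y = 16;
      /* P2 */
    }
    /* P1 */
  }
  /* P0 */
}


P1's block does not declare y; resolves to the enclosing declaration at depth 0
y = 11


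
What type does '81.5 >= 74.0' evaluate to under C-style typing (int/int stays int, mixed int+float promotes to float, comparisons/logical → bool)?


Operand types: float >= float
Rule: comparison yields bool
Result type: bool


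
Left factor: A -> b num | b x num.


Common prefix: 'b'
Factored: A -> b A', A' -> num | x num


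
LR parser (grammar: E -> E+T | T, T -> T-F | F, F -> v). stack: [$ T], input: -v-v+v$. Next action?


shift '-' to continue T -> T-F
Action: shift


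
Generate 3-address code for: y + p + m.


Break into single-operator statements:
t1 = y + p
t2 = t1 + m


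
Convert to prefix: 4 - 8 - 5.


left-to-right (same/higher precedence on left): tree is (- (- 4 8) 5)
Prefix: - - 4 8 5


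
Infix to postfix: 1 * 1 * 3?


Left to right (same or higher precedence on left)
Postfix: 1 1 * 3 *


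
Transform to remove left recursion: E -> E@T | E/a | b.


Left-recursive alternatives: E@T, E/a; non-recursive: b
Introduce E': E -> bE', E' -> @TE' | /aE' | ε


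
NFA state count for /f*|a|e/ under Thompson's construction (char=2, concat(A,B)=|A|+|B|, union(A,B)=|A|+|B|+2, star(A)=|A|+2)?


Syntax tree has 3 char leaf(s), 2 union(s), 1 star(s)
chars contribute 3×2 = 6; each union adds +2; each star adds +2
Total: 6 + 4 + 2 = 12 states


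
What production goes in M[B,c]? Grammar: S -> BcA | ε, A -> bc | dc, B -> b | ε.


For [B, c]: ε is nullable and 'c' ∈ FOLLOW(B)
Entry: B -> ε


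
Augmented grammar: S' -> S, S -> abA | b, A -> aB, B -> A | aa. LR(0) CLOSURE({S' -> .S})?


Start: S' -> .S
For each item with dot before a nonterminal B, add B -> .γ for every B-production
Closure: [S' -> .S, S -> .abA, S -> .b]


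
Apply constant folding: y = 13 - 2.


13 - 2 = 11 at compile time
Optimized: y = 11


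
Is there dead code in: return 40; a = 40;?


statement follows a return and is unreachable
Dead: 'a = 40'


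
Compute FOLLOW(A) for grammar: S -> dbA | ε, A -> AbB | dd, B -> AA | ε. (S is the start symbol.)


$ ∈ FOLLOW(S). For each A -> αBβ: add FIRST(β)\{ε} to FOLLOW(B); if β nullable, add FOLLOW(A).
FOLLOW(A) = {$, b, d}


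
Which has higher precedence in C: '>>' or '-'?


'-' is additive (level 9); '>>' is shift (level 8)
Higher level binds tighter
'-' has higher precedence than '>>'


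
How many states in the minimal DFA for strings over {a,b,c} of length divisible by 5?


Track length mod 5: states 0..4, accept at 0
Minimal DFA: 5 states


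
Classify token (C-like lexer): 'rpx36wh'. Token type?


Pattern: letter/underscore followed by alphanumerics, not a keyword
Type: IDENTIFIER


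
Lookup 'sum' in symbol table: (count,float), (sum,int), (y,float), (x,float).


Lookup 'sum' → type int


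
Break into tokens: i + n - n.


Scan left to right, longest-match per lexeme
Tokens: ID(i), OP(+), ID(n), OP(-), ID(n)


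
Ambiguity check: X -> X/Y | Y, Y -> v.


precedence layered via separate nonterminal Y: deterministic
Unambiguous


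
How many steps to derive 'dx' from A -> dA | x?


Derivation: A => dA => dx
Steps: 2


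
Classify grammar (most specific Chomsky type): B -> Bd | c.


Left-linear: every RHS is a terminal or one nonterminal followed by a terminal
Classification: Type 3 (Regular)


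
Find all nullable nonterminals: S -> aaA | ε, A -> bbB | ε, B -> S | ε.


A nonterminal is nullable iff some alternative derives ε (directly, or every symbol in it is nullable)
Nullable: {A, B, S}


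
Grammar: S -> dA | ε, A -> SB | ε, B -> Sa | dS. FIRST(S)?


Per alternative of S: FIRST(dA) = {d}; FIRST(ε) = {ε}
FIRST(S) = {d, ε}


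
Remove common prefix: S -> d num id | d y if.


Common prefix: 'd'
Factored: S -> d S', S' -> num id | y if


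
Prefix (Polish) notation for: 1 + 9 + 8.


left-to-right (same/higher precedence on left): tree is (+ (+ 1 9) 8)
Prefix: + + 1 9 8


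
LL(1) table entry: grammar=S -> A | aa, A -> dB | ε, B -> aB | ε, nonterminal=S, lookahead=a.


For [S, a]: 'a' ∈ FIRST(aa)
Entry: S -> aa


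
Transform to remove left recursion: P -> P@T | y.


Left-recursive alternatives: P@T; non-recursive: y
Introduce P': P -> yP', P' -> @TP' | ε


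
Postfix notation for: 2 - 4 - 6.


Left to right (same or higher precedence on left)
Postfix: 2 4 - 6 -


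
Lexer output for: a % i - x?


Scan left to right, longest-match per lexeme
Tokens: ID(a), OP(%), ID(i), OP(-), ID(x)


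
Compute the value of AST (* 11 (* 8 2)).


Evaluate inner: (* 8 2) = 16
Evaluate root: (* 11 16) = 176
Result: 176


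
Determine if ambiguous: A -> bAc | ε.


balanced b^n…c^n: each string has a unique parse
Unambiguous


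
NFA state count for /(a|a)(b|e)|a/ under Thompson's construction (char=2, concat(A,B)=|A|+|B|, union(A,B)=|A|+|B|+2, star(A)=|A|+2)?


Syntax tree has 5 char leaf(s), 3 union(s), 0 star(s)
chars contribute 5×2 = 10; each union adds +2; each star adds +2
Total: 10 + 6 + 0 = 16 states


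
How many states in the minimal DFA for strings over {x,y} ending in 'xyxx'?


Track the longest suffix of input matching a prefix of 'xyxx': 5 classes (prefixes of length 0..4)
Minimal DFA: 5 states


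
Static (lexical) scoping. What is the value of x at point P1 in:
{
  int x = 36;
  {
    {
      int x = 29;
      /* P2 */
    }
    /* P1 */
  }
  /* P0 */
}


P1's block does not declare x; resolves to the enclosing declaration at depth 0
x = 36


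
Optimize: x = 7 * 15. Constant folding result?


7 * 15 = 105 at compile time
Optimized: x = 105


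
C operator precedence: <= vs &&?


'<=' is relational (level 7); '&&' is logical AND (level 2)
Higher level binds tighter
'<=' has higher precedence than '&&'


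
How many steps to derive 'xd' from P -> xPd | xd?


Derivation: P => xd
Steps: 1


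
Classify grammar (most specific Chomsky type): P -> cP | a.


Right-linear: every RHS is a terminal or a terminal followed by one nonterminal
Classification: Type 3 (Regular)


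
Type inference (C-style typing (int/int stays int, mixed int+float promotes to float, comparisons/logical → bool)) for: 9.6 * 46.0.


Operand types: float * float
Rule: mixed int/float promotes to float; int/int stays int
Result type: float


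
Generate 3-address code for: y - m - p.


Break into single-operator statements:
t1 = y - m
t2 = t1 - p


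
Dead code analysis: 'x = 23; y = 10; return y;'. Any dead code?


x is assigned but never read
Dead: 'x = 23'


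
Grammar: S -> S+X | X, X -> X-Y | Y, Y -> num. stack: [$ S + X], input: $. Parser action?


handle 'S+X' on top; lookahead ∈ FOLLOW(S) = {+, $}
Action: reduce (S -> S+X)


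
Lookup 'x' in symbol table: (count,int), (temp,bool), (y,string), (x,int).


Lookup 'x' → type int


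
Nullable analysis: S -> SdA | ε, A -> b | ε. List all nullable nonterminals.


A nonterminal is nullable iff some alternative derives ε (directly, or every symbol in it is nullable)
Nullable: {A, S}


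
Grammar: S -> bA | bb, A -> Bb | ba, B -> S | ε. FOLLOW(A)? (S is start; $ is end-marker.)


$ ∈ FOLLOW(S). For each A -> αBβ: add FIRST(β)\{ε} to FOLLOW(B); if β nullable, add FOLLOW(A).
FOLLOW(A) = {$, b}


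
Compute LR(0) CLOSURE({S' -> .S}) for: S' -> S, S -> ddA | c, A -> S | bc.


Start: S' -> .S
For each item with dot before a nonterminal B, add B -> .γ for every B-production
Closure: [S' -> .S, S -> .ddA, S -> .c]


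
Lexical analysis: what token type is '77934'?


Pattern: digits only
Type: INTEGER_LITERAL


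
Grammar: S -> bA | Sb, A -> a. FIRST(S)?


Per alternative of S: FIRST(bA) = {b}; FIRST(Sb) = {b}
FIRST(S) = {b}


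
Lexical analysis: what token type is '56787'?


Pattern: digits only
Type: INTEGER_LITERAL


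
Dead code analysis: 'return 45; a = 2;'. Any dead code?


statement follows a return and is unreachable
Dead: 'a = 2'


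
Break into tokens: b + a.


Scan left to right, longest-match per lexeme
Tokens: ID(b), OP(+), ID(a)


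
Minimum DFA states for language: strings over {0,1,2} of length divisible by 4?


Track length mod 4: states 0..3, accept at 0
Minimal DFA: 4 states


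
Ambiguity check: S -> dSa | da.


balanced d^n…a^n: each string has a unique parse
Unambiguous


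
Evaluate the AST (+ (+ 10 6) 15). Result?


Evaluate inner: (+ 10 6) = 16
Evaluate root: (+ 16 15) = 31
Result: 31


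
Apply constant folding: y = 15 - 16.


15 - 16 = -1 at compile time
Optimized: y = -1


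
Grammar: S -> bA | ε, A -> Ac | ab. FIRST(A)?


Per alternative of A: FIRST(Ac) = {a}; FIRST(ab) = {a}
FIRST(A) = {a}


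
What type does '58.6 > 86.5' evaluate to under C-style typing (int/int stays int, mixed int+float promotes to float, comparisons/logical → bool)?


Operand types: float > float
Rule: comparison yields bool
Result type: bool


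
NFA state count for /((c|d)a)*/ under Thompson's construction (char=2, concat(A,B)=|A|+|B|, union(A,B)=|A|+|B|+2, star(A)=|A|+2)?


Syntax tree has 3 char leaf(s), 1 union(s), 1 star(s)
chars contribute 3×2 = 6; each union adds +2; each star adds +2
Total: 6 + 2 + 2 = 10 states


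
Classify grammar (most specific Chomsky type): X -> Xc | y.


Left-linear: every RHS is a terminal or one nonterminal followed by a terminal
Classification: Type 3 (Regular)


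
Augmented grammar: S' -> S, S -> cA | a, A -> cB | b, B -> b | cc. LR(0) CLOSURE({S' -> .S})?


Start: S' -> .S
For each item with dot before a nonterminal B, add B -> .γ for every B-production
Closure: [S' -> .S, S -> .cA, S -> .a]


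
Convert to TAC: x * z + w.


Break into single-operator statements:
t1 = x * z
t2 = t1 + w


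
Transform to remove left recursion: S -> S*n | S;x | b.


Left-recursive alternatives: S*n, S;x; non-recursive: b
Introduce S': S -> bS', S' -> *nS' | ;xS' | ε


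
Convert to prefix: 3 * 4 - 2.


left-to-right (same/higher precedence on left): tree is (- (* 3 4) 2)
Prefix: - * 3 4 2


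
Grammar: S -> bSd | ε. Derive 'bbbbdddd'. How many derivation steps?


Derivation: S => bSd => bbSdd => bbbSddd => bbbbSdddd => bbbbdddd
Steps: 5


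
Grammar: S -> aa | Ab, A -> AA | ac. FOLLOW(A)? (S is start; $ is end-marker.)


$ ∈ FOLLOW(S). For each A -> αBβ: add FIRST(β)\{ε} to FOLLOW(B); if β nullable, add FOLLOW(A).
FOLLOW(A) = {a, b}


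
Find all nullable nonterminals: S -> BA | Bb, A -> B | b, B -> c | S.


A nonterminal is nullable iff some alternative derives ε (directly, or every symbol in it is nullable)
Nullable: {}


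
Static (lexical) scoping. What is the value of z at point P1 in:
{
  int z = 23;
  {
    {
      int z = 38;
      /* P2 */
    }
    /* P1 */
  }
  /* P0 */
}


P1's block does not declare z; resolves to the enclosing declaration at depth 0
z = 23


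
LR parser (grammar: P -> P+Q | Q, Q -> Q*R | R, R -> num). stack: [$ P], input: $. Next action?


start symbol P on stack, input exhausted
Action: accept


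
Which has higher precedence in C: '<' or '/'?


'/' is multiplicative (level 10); '<' is relational (level 7)
Higher level binds tighter
'/' has higher precedence than '<'


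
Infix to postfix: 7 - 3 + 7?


Left to right (same or higher precedence on left)
Postfix: 7 3 - 7 +


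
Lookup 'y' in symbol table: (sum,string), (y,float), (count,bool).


Lookup 'y' → type float


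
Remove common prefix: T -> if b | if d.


Common prefix: 'if'
Factored: T -> if T', T' -> b | d


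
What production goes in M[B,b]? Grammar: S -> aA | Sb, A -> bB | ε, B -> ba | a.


For [B, b]: 'b' ∈ FIRST(ba)
Entry: B -> ba


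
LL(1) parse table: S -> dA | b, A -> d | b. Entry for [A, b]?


For [A, b]: 'b' ∈ FIRST(b)
Entry: A -> b


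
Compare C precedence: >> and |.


'>>' is shift (level 8); '|' is bitwise OR (level 3)
Higher level binds tighter
'>>' has higher precedence than '|'


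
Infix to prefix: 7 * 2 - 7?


left-to-right (same/higher precedence on left): tree is (- (* 7 2) 7)
Prefix: - * 7 2 7


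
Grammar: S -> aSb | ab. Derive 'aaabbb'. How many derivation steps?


Derivation: S => aSb => aaSbb => aaabbb
Steps: 3


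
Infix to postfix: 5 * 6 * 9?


Left to right (same or higher precedence on left)
Postfix: 5 6 * 9 *


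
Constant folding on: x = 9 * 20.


9 * 20 = 180 at compile time
Optimized: x = 180


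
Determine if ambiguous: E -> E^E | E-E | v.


'v^v-v' has two parse trees (no precedence encoded between ^ and -)
Ambiguous


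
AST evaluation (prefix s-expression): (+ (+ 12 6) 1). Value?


Evaluate inner: (+ 12 6) = 18
Evaluate root: (+ 18 1) = 19
Result: 19


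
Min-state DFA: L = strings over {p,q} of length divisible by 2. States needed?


Track length mod 2: states 0..1, accept at 0
Minimal DFA: 2 states


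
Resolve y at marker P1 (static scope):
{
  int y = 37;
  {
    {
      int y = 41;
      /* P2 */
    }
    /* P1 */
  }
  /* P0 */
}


P1's block does not declare y; resolves to the enclosing declaration at depth 0
y = 37


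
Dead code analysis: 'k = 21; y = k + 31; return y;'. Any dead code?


k is read by y's definition; y is returned
No dead code


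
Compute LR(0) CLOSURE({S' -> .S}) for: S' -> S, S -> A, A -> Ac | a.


Start: S' -> .S
For each item with dot before a nonterminal B, add B -> .γ for every B-production
Closure: [S' -> .S, S -> .A, A -> .Ac, A -> .a]


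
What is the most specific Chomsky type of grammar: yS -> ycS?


LHS has context (more than one symbol) and |LHS| ≤ |RHS|
Classification: Type 1 (Context-Sensitive)


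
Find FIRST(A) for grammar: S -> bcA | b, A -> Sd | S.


Per alternative of A: FIRST(Sd) = {b}; FIRST(S) = {b}
FIRST(A) = {b}


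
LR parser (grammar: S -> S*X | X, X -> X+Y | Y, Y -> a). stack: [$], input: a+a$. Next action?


no handle on stack; shift 'a'
Action: shift


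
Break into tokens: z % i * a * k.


Scan left to right, longest-match per lexeme
Tokens: ID(z), OP(%), ID(i), OP(*), ID(a), OP(*), ID(k)


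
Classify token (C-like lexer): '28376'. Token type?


Pattern: digits only
Type: INTEGER_LITERAL


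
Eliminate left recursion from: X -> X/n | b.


Left-recursive alternatives: X/n; non-recursive: b
Introduce X': X -> bX', X' -> /nX' | ε


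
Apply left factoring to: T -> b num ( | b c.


Common prefix: 'b'
Factored: T -> b T', T' -> num ( | c


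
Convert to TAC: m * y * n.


Break into single-operator statements:
t1 = m * y
t2 = t1 * n


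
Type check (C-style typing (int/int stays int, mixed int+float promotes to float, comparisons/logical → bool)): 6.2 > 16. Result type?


Operand types: float > int
Rule: comparison yields bool
Result type: bool
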